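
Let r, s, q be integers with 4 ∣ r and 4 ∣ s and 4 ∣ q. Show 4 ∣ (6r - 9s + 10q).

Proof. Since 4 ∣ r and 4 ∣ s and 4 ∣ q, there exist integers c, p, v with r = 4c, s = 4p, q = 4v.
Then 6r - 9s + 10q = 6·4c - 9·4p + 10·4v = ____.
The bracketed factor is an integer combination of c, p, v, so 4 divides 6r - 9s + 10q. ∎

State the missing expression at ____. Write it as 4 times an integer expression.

4(6c - 9p + 10v)

Each term has a factor of 4: 6·4c - 9·4p + 10·4v = 4·(6c - 9p + 10v).
Since 6c - 9p + 10v is an integer, 4 ∣ (6r - 9s + 10q).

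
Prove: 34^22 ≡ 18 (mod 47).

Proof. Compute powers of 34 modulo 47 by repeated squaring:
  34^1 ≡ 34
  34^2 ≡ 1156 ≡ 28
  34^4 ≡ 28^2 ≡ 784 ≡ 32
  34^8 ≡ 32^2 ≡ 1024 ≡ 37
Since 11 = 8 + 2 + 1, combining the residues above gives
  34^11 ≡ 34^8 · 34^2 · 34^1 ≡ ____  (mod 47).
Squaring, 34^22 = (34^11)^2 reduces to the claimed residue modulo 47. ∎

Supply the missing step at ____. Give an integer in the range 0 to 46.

34^8 · 34^2 · 34^1 ≡ 37 · 28 · 34 = 35224.
35224 mod 47 = 21, so 34^11 ≡ 21 (mod 47).

21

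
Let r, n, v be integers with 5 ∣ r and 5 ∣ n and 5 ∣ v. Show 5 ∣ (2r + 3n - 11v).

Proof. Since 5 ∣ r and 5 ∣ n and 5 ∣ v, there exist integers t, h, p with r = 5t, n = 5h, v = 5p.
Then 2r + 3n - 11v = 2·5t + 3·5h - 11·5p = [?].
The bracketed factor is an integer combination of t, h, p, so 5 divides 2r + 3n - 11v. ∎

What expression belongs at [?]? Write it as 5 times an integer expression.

5(3h - 11p + 2t)

Each term has a factor of 5: 2·5t + 3·5h - 11·5p = 5·(3h - 11p + 2t).
Since 3h - 11p + 2t is an integer, 5 ∣ (2r + 3n - 11v).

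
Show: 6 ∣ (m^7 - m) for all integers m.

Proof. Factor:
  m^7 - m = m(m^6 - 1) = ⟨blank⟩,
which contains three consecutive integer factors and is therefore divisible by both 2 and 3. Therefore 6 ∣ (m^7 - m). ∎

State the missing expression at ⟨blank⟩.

(m - 1)m(m + 1)(m^4 + m^2 + 1)

m^6 - 1 = (m^2 - 1)(m^4 + m^2 + 1), and m^2 - 1 = (m-1)(m+1).
So m(m^6 - 1) = (m - 1)m(m + 1)(m^4 + m^2 + 1).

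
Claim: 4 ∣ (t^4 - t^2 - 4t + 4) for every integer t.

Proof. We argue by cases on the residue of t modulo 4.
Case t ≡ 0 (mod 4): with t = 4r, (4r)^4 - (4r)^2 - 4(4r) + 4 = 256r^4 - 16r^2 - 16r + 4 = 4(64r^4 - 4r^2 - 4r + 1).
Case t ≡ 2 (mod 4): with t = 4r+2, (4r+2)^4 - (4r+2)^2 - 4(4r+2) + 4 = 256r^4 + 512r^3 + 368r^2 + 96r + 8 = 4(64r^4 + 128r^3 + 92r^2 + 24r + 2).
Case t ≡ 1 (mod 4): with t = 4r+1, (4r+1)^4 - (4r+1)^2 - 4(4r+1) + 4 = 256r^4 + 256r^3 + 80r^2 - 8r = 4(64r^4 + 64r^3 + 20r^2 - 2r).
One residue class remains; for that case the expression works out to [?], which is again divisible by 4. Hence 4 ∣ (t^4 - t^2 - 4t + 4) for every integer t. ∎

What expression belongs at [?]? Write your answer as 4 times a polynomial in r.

The residues treated are {0, 2, 1}, so the missing case is t ≡ 3 (mod 4); write t = 4r+3.
Then (4r+3)^4 - (4r+3)^2 - 4(4r+3) + 4 = 256r^4 + 768r^3 + 848r^2 + 392r + 64 = 4(64r^4 + 192r^3 + 212r^2 + 98r + 16).

4(64r^4 + 192r^3 + 212r^2 + 98r + 16)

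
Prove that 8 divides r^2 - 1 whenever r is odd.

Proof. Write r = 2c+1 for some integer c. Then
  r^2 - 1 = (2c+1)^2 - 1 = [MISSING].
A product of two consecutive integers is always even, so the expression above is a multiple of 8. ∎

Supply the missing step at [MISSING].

(2c+1)^2 - 1 = 4c^2 + 4c + 1 - 1 = 4c^2 + 4c = 4c(c+1).
Since c and c+1 are consecutive, c(c+1) is even, and 4·(even) is a multiple of 8.

4c(c + 1)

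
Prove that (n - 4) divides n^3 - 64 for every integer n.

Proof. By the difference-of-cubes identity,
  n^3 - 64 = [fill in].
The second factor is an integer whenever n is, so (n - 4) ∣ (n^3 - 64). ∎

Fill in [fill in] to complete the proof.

(n - 4)(n^2 + 4n + 16)

a^3 - b^3 = (a - b)(a^2 + ab + b^2). With a = n, b = 4:
n^3 - 64 = (n - 4)(n^2 + 4n + 16).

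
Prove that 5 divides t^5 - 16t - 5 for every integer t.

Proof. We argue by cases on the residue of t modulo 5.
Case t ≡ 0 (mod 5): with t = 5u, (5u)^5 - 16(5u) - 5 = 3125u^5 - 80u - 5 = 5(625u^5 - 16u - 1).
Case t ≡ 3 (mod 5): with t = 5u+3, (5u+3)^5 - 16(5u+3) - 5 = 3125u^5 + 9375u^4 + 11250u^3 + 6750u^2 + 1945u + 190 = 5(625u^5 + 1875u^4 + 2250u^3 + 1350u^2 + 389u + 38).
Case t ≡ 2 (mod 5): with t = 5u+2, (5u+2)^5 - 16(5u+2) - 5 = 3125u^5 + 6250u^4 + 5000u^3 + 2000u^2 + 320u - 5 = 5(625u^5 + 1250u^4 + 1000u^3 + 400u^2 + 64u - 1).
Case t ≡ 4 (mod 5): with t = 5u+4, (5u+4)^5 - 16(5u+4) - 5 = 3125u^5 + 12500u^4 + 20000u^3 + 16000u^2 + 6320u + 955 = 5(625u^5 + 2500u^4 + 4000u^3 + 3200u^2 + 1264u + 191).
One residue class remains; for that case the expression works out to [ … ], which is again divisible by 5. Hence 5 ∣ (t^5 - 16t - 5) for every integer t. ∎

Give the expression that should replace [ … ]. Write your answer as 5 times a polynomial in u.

The residues treated are {0, 3, 2, 4}, so the missing case is t ≡ 1 (mod 5); write t = 5u+1.
Then (5u+1)^5 - 16(5u+1) - 5 = 3125u^5 + 3125u^4 + 1250u^3 + 250u^2 - 55u - 20 = 5(625u^5 + 625u^4 + 250u^3 + 50u^2 - 11u - 4).

5(625u^5 + 625u^4 + 250u^3 + 50u^2 - 11u - 4)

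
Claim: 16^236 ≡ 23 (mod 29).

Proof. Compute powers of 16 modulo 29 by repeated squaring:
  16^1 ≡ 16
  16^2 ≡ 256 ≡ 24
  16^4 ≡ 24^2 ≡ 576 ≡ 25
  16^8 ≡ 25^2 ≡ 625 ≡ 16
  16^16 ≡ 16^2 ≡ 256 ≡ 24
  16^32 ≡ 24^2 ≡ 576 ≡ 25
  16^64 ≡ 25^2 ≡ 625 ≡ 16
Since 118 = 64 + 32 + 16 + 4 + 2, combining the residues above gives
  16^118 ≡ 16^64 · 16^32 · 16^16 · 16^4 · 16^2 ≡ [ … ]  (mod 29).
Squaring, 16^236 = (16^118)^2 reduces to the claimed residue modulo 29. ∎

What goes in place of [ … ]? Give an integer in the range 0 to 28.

20

Multiply the listed residues: 16 · 25 · 24 · 25 · 24 = 400 → 9600 → 240000 → 5760000.
Reducing modulo 29: 5760000 = 198620·29 + 20, so 16^118 ≡ 20.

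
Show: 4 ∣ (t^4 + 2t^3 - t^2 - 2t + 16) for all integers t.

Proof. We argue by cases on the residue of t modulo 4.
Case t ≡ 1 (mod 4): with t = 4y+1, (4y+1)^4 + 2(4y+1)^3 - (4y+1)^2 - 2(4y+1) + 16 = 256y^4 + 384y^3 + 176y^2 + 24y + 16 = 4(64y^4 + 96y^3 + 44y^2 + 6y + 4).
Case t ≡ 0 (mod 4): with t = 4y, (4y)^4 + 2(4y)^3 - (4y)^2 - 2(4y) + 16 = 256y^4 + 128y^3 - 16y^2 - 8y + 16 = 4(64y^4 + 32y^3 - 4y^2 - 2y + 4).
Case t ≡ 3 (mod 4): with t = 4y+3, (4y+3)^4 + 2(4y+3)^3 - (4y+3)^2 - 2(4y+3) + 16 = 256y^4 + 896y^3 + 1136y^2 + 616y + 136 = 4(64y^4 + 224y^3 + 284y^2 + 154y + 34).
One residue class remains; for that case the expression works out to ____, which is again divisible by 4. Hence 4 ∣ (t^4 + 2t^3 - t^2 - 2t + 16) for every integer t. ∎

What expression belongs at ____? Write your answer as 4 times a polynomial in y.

Only t ≡ 2 (mod 4) is unaccounted for. Put t = 4y+2:
(4y+2)^4 + 2(4y+2)^3 - (4y+2)^2 - 2(4y+2) + 16 expands to 256y^4 + 640y^3 + 560y^2 + 200y + 40,
and factoring out 4 leaves 4(64y^4 + 160y^3 + 140y^2 + 50y + 10).

4(64y^4 + 160y^3 + 140y^2 + 50y + 10)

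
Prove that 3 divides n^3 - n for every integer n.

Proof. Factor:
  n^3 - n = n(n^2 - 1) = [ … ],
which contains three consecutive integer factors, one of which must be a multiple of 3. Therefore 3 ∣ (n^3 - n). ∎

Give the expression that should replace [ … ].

n(n^2 - 1) = n(n - 1)(n + 1) = (n - 1)n(n + 1).
These three factors are consecutive integers, so their product is divisible by 3.

(n - 1)n(n + 1)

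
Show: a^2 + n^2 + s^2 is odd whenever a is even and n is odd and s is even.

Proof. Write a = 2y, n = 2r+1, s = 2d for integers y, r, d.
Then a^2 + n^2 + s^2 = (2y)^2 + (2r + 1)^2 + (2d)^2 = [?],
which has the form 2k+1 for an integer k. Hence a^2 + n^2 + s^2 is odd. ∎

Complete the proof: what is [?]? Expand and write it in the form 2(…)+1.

2(2d^2 + 2r^2 + 2r + 2y^2) + 1

Expanding: (2y)^2 + (2r + 1)^2 + (2d)^2 = 4d^2 + 4r^2 + 4r + 4y^2 + 1.
Every term except the constant is even, so this is 2(2d^2 + 2r^2 + 2r + 2y^2) + 1,
and 2d^2 + 2r^2 + 2r + 2y^2 ∈ ℤ gives the required form.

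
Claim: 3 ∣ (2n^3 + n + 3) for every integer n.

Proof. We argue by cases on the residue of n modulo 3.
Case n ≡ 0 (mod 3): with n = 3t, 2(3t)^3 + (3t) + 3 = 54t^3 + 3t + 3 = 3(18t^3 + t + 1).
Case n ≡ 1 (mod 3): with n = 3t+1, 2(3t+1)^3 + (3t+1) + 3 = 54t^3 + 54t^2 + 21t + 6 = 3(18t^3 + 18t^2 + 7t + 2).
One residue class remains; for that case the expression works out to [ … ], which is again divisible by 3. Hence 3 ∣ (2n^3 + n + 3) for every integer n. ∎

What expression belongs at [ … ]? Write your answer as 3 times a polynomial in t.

Only n ≡ 2 (mod 3) is unaccounted for. Put n = 3t+2:
2(3t+2)^3 + (3t+2) + 3 expands to 54t^3 + 108t^2 + 75t + 21,
and factoring out 3 leaves 3(18t^3 + 36t^2 + 25t + 7).

3(18t^3 + 36t^2 + 25t + 7)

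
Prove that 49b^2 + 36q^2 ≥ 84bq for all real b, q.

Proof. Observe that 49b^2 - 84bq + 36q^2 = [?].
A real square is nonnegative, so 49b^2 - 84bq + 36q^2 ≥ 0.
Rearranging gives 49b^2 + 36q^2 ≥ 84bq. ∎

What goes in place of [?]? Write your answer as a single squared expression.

49b^2 - 84bq + 36q^2 is a perfect-square trinomial: the outer terms are (7b)^2 and (6q)^2, and the cross term is -2·7b·6q.
So 49b^2 - 84bq + 36q^2 = (7b - 6q)^2 ≥ 0.

(7b - 6q)^2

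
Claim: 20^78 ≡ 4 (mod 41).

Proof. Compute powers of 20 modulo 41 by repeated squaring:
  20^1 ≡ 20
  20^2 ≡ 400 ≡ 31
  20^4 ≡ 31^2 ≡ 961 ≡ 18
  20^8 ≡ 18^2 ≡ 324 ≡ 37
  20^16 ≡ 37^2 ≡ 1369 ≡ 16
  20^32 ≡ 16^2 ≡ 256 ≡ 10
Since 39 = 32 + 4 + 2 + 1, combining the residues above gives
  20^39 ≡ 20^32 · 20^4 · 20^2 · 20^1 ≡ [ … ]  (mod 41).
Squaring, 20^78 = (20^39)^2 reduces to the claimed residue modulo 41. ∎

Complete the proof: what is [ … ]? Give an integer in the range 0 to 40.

Multiply the listed residues: 10 · 18 · 31 · 20 = 180 → 5580 → 111600.
Reducing modulo 41: 111600 = 2721·41 + 39, so 20^39 ≡ 39.

39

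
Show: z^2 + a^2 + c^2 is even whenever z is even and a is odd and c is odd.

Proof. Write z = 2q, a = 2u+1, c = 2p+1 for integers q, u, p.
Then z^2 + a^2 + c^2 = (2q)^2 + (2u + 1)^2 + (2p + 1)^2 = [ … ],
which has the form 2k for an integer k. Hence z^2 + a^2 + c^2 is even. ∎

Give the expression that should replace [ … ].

2(2p^2 + 2p + 2q^2 + 2u^2 + 2u + 1)

(2q)^2 + (2u + 1)^2 + (2p + 1)^2 = 4p^2 + 4p + 4q^2 + 4u^2 + 4u + 2
= 2(2p^2 + 2p + 2q^2 + 2u^2 + 2u + 1).
Since 2p^2 + 2p + 2q^2 + 2u^2 + 2u + 1 is an integer, the sum of squares is of the form 2k for an integer k.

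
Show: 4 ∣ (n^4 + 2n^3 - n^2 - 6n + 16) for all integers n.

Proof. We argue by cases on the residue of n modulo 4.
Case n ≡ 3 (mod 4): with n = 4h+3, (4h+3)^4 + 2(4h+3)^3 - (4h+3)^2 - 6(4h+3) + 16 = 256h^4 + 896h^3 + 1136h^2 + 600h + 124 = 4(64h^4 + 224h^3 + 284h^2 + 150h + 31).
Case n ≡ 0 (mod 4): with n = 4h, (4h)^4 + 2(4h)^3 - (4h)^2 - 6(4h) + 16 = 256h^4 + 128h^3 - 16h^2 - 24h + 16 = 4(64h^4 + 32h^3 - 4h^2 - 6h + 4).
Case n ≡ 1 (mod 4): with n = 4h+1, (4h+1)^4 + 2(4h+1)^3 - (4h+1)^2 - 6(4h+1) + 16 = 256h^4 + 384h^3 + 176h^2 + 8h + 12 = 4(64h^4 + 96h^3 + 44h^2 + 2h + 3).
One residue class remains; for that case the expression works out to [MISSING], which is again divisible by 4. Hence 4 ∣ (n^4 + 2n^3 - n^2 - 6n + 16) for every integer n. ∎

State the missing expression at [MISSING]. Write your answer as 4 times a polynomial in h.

The residues treated are {3, 0, 1}, so the missing case is n ≡ 2 (mod 4); write n = 4h+2.
Then (4h+2)^4 + 2(4h+2)^3 - (4h+2)^2 - 6(4h+2) + 16 = 256h^4 + 640h^3 + 560h^2 + 184h + 32 = 4(64h^4 + 160h^3 + 140h^2 + 46h + 8).

4(64h^4 + 160h^3 + 140h^2 + 46h + 8)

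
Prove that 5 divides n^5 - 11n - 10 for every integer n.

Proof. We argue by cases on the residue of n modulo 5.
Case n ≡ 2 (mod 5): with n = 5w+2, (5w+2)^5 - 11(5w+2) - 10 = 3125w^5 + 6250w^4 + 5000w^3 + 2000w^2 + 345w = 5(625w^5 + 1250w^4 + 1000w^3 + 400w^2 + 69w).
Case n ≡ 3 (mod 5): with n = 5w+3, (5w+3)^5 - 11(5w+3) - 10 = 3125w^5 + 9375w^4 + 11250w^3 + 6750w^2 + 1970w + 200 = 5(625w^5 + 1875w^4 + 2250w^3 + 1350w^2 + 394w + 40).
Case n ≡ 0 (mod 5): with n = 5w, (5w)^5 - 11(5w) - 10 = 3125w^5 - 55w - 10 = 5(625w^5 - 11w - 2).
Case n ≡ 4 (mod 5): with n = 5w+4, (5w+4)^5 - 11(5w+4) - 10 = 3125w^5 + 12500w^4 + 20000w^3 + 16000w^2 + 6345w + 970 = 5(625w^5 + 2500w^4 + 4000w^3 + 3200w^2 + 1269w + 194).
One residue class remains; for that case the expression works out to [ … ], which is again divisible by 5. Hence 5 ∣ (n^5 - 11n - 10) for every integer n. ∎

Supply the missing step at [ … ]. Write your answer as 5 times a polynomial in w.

5(625w^5 + 625w^4 + 250w^3 + 50w^2 - 6w - 4)

The residues treated are {2, 3, 0, 4}, so the missing case is n ≡ 1 (mod 5); write n = 5w+1.
Then (5w+1)^5 - 11(5w+1) - 10 = 3125w^5 + 3125w^4 + 1250w^3 + 250w^2 - 30w - 20 = 5(625w^5 + 625w^4 + 250w^3 + 50w^2 - 6w - 4).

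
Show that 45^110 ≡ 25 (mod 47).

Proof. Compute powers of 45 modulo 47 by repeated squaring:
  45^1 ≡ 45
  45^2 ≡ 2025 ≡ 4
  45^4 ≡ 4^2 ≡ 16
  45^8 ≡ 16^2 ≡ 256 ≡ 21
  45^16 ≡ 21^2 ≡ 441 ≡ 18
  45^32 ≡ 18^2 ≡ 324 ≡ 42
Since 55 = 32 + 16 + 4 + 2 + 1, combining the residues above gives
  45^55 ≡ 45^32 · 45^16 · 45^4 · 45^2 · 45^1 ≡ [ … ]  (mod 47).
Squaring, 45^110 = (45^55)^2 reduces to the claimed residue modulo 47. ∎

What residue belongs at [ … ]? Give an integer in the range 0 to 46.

Multiply the listed residues: 42 · 18 · 16 · 4 · 45 = 756 → 12096 → 48384 → 2177280.
Reducing modulo 47: 2177280 = 46325·47 + 5, so 45^55 ≡ 5.

5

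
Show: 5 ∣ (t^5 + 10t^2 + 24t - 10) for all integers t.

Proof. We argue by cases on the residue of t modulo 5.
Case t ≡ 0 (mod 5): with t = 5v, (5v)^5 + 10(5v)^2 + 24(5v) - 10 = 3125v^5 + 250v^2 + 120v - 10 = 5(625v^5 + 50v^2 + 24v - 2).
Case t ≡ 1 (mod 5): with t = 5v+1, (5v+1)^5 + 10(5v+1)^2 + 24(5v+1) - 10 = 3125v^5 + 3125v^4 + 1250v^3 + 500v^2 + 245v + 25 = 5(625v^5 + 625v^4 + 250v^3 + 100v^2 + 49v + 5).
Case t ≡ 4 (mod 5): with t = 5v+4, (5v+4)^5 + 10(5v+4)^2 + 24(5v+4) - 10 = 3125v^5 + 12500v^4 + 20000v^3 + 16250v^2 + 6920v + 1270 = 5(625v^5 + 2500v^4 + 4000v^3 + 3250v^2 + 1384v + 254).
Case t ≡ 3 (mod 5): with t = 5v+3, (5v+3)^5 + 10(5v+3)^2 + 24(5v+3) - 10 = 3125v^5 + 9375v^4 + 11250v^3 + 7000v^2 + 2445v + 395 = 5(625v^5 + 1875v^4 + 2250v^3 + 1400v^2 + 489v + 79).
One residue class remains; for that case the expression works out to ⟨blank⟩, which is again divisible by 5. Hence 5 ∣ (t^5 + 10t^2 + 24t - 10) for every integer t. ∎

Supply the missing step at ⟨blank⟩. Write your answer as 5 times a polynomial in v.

Only t ≡ 2 (mod 5) is unaccounted for. Put t = 5v+2:
(5v+2)^5 + 10(5v+2)^2 + 24(5v+2) - 10 expands to 3125v^5 + 6250v^4 + 5000v^3 + 2250v^2 + 720v + 110,
and factoring out 5 leaves 5(625v^5 + 1250v^4 + 1000v^3 + 450v^2 + 144v + 22).

5(625v^5 + 1250v^4 + 1000v^3 + 450v^2 + 144v + 22)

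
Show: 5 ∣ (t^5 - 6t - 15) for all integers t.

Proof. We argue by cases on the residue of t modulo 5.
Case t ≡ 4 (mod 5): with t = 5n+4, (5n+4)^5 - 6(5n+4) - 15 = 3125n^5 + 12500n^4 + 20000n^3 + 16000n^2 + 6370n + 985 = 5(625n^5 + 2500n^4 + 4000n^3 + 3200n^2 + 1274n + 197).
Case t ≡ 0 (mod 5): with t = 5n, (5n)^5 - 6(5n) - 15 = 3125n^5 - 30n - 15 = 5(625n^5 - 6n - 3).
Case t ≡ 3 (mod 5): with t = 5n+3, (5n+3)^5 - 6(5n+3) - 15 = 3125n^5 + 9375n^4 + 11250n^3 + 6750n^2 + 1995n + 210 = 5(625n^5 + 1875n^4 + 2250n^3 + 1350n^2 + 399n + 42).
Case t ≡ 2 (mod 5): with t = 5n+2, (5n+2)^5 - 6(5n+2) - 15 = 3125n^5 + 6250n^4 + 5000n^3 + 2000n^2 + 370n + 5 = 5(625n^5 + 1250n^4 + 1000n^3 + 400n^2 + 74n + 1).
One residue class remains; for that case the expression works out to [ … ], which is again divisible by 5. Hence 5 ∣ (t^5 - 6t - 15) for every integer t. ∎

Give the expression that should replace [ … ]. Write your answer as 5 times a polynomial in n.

Only t ≡ 1 (mod 5) is unaccounted for. Put t = 5n+1:
(5n+1)^5 - 6(5n+1) - 15 expands to 3125n^5 + 3125n^4 + 1250n^3 + 250n^2 - 5n - 20,
and factoring out 5 leaves 5(625n^5 + 625n^4 + 250n^3 + 50n^2 - n - 4).

5(625n^5 + 625n^4 + 250n^3 + 50n^2 - n - 4)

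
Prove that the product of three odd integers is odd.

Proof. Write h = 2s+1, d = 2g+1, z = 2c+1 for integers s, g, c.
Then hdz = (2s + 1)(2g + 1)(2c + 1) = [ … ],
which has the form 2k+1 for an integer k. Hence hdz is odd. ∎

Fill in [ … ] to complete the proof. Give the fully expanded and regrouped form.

(2s + 1)(2g + 1)(2c + 1) = 8cgs + 4cg + 4cs + 2c + 4gs + 2g + 2s + 1
= 2(4cgs + 2cg + 2cs + c + 2gs + g + s) + 1.
Since 4cgs + 2cg + 2cs + c + 2gs + g + s is an integer, the product is of the form 2k+1 for an integer k.

2(4cgs + 2cg + 2cs + c + 2gs + g + s) + 1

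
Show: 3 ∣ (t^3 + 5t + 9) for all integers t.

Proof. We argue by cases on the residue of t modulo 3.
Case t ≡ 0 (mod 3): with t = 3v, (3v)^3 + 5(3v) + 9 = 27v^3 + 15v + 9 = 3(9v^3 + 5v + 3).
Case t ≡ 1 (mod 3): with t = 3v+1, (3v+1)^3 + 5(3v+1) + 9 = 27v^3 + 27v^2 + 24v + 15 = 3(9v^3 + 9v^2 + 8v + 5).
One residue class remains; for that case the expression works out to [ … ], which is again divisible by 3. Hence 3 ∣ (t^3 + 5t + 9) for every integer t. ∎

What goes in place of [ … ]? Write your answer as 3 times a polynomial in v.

Only t ≡ 2 (mod 3) is unaccounted for. Put t = 3v+2:
(3v+2)^3 + 5(3v+2) + 9 expands to 27v^3 + 54v^2 + 51v + 27,
and factoring out 3 leaves 3(9v^3 + 18v^2 + 17v + 9).

3(9v^3 + 18v^2 + 17v + 9)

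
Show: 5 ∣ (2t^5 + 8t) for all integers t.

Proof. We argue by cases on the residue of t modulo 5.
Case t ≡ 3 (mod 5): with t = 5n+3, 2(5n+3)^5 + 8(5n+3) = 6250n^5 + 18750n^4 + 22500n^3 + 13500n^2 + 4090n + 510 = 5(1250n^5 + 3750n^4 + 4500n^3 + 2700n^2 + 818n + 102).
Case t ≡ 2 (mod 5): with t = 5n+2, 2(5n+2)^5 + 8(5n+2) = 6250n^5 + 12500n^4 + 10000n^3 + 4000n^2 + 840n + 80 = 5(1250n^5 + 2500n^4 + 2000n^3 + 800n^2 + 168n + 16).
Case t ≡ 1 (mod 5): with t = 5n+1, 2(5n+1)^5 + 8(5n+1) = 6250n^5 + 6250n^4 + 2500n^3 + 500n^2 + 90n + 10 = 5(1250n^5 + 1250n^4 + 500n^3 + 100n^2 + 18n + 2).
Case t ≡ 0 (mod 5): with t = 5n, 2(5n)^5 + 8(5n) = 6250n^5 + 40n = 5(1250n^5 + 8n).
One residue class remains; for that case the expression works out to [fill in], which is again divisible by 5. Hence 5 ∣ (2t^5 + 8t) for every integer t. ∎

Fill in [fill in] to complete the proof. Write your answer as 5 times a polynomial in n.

Only t ≡ 4 (mod 5) is unaccounted for. Put t = 5n+4:
2(5n+4)^5 + 8(5n+4) expands to 6250n^5 + 25000n^4 + 40000n^3 + 32000n^2 + 12840n + 2080,
and factoring out 5 leaves 5(1250n^5 + 5000n^4 + 8000n^3 + 6400n^2 + 2568n + 416).

5(1250n^5 + 5000n^4 + 8000n^3 + 6400n^2 + 2568n + 416)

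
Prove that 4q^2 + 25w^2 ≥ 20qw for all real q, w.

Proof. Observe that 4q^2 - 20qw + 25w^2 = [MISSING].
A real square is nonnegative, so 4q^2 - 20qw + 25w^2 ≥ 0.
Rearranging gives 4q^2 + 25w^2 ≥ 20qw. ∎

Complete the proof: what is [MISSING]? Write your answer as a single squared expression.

(2q - 5w)^2

The leading and trailing coefficients are 2^2 and 5^2, and 20 = 2·2·5, so the trinomial is (2q - 5w)^2.
Hence 4q^2 - 20qw + 25w^2 ≥ 0.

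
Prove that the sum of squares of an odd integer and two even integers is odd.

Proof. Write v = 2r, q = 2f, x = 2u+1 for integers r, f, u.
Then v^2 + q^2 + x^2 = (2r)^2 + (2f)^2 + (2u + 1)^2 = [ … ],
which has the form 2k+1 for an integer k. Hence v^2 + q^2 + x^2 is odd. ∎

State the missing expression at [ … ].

2(2f^2 + 2r^2 + 2u^2 + 2u) + 1

(2r)^2 + (2f)^2 + (2u + 1)^2 = 4f^2 + 4r^2 + 4u^2 + 4u + 1
= 2(2f^2 + 2r^2 + 2u^2 + 2u) + 1.
Since 2f^2 + 2r^2 + 2u^2 + 2u is an integer, the sum of squares is of the form 2k+1 for an integer k.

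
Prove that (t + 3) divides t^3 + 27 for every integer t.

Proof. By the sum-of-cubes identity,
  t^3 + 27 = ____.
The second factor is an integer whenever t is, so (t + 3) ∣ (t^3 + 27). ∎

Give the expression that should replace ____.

(t + 3)(t^2 - 3t + 9)

Polynomial division of t^3 + 27 by t + 3 leaves remainder 0 and quotient t^2 - 3t + 9.
Hence t^3 + 27 = (t + 3)(t^2 - 3t + 9).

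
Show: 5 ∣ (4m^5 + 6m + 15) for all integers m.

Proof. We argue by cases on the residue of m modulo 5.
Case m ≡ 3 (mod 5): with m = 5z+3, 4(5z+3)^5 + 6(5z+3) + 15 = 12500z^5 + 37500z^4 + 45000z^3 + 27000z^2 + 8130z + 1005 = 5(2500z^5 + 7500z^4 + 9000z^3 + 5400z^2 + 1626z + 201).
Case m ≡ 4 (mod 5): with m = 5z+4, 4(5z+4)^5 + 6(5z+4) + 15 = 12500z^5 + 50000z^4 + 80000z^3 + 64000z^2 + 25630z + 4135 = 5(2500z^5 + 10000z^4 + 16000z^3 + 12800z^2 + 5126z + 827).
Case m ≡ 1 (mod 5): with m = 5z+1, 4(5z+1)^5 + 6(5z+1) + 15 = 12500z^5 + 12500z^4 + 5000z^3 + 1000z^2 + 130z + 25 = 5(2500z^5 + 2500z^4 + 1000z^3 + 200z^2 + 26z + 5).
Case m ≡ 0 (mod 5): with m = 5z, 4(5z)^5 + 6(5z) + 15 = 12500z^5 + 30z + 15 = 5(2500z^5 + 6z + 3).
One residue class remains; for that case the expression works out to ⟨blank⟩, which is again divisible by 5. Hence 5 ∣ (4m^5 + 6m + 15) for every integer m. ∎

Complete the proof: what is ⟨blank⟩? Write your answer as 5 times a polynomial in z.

5(2500z^5 + 5000z^4 + 4000z^3 + 1600z^2 + 326z + 31)

The residues treated are {3, 4, 1, 0}, so the missing case is m ≡ 2 (mod 5); write m = 5z+2.
Then 4(5z+2)^5 + 6(5z+2) + 15 = 12500z^5 + 25000z^4 + 20000z^3 + 8000z^2 + 1630z + 155 = 5(2500z^5 + 5000z^4 + 4000z^3 + 1600z^2 + 326z + 31).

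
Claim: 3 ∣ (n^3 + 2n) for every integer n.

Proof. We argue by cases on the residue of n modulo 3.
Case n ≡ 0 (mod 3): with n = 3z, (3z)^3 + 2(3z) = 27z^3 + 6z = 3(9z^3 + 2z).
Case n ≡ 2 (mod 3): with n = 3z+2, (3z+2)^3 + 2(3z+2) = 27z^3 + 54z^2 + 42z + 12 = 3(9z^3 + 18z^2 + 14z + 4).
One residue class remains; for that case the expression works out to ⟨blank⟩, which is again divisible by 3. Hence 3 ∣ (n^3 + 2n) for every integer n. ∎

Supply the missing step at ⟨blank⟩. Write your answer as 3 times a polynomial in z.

The residues treated are {0, 2}, so the missing case is n ≡ 1 (mod 3); write n = 3z+1.
Then (3z+1)^3 + 2(3z+1) = 27z^3 + 27z^2 + 15z + 3 = 3(9z^3 + 9z^2 + 5z + 1).

3(9z^3 + 9z^2 + 5z + 1)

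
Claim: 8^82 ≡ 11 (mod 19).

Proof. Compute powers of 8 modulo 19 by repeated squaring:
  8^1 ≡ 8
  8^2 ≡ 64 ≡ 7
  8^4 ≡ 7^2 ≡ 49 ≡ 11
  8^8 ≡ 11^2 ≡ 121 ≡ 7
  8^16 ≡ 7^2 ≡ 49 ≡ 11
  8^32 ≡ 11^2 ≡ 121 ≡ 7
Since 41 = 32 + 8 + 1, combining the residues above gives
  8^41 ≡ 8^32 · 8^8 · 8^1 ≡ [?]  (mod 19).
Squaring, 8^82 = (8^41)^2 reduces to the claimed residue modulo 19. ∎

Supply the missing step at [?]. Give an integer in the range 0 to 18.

12

Multiply the listed residues: 7 · 7 · 8 = 49 → 392.
Reducing modulo 19: 392 = 20·19 + 12, so 8^41 ≡ 12.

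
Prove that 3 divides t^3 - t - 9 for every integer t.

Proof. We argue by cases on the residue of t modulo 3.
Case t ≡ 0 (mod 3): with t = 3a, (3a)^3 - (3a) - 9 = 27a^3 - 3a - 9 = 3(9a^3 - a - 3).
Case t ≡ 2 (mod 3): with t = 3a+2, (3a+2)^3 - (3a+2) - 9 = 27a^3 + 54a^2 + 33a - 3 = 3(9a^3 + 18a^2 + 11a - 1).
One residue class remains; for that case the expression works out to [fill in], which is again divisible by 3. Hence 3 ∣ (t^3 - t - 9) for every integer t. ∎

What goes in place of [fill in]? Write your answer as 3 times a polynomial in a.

The residues treated are {0, 2}, so the missing case is t ≡ 1 (mod 3); write t = 3a+1.
Then (3a+1)^3 - (3a+1) - 9 = 27a^3 + 27a^2 + 6a - 9 = 3(9a^3 + 9a^2 + 2a - 3).

3(9a^3 + 9a^2 + 2a - 3)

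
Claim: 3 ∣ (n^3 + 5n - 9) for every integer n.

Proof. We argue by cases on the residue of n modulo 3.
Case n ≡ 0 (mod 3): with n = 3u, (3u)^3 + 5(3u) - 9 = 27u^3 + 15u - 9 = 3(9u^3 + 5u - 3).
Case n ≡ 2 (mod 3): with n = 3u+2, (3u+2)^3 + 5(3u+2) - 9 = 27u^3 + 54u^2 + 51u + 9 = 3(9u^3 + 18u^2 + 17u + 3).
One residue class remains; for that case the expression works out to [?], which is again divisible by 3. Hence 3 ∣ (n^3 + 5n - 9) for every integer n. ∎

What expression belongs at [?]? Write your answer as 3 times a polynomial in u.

3(9u^3 + 9u^2 + 8u - 1)

Only n ≡ 1 (mod 3) is unaccounted for. Put n = 3u+1:
(3u+1)^3 + 5(3u+1) - 9 expands to 27u^3 + 27u^2 + 24u - 3,
and factoring out 3 leaves 3(9u^3 + 9u^2 + 8u - 1).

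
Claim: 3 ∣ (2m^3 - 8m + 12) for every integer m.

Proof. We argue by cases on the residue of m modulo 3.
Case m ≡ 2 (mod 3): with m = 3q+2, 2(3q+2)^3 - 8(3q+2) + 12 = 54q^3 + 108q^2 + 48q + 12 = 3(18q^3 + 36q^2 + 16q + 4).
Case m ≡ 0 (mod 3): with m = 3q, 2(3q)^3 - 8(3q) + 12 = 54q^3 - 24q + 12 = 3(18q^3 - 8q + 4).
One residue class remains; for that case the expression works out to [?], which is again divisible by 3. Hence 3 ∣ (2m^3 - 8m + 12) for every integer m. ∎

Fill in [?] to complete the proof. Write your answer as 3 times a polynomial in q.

The residues treated are {2, 0}, so the missing case is m ≡ 1 (mod 3); write m = 3q+1.
Then 2(3q+1)^3 - 8(3q+1) + 12 = 54q^3 + 54q^2 - 6q + 6 = 3(18q^3 + 18q^2 - 2q + 2).

3(18q^3 + 18q^2 - 2q + 2)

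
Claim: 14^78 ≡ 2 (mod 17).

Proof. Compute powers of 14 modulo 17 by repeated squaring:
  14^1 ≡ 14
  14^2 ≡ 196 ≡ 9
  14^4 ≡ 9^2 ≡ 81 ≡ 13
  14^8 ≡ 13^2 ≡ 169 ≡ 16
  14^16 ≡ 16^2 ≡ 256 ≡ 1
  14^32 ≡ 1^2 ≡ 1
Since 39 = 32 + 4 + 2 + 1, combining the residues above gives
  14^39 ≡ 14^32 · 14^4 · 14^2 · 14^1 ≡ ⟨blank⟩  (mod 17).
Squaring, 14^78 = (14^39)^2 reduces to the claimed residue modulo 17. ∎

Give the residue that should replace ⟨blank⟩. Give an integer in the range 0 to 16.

6

Multiply the listed residues: 1 · 13 · 9 · 14 = 13 → 117 → 1638.
Reducing modulo 17: 1638 = 96·17 + 6, so 14^39 ≡ 6.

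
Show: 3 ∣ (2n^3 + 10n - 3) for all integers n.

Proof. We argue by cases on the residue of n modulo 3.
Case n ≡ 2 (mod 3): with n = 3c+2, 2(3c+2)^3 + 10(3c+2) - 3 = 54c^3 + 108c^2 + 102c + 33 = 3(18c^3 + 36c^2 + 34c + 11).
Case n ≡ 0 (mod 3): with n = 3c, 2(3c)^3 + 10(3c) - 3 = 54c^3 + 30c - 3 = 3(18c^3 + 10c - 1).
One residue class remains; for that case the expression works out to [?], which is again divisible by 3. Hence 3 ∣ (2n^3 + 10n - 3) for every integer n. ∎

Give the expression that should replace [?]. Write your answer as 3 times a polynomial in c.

The residues treated are {2, 0}, so the missing case is n ≡ 1 (mod 3); write n = 3c+1.
Then 2(3c+1)^3 + 10(3c+1) - 3 = 54c^3 + 54c^2 + 48c + 9 = 3(18c^3 + 18c^2 + 16c + 3).

3(18c^3 + 18c^2 + 16c + 3)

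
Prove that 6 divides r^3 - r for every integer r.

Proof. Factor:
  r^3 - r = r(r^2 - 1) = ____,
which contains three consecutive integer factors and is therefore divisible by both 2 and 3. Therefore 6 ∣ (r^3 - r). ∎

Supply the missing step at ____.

(r - 1)r(r + 1)

r(r^2 - 1) = r(r - 1)(r + 1) = (r - 1)r(r + 1).
These three factors are consecutive integers, so their product is divisible by 6.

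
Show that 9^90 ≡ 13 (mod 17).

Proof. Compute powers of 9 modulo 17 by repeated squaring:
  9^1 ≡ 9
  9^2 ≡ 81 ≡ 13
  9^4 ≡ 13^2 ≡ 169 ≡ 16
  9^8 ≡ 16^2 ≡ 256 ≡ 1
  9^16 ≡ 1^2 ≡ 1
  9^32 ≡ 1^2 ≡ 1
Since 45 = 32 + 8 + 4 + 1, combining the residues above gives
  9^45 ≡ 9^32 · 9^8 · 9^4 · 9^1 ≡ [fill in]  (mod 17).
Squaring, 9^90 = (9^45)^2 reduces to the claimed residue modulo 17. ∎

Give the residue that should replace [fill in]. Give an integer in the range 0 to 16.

9^32 · 9^8 · 9^4 · 9^1 ≡ 1 · 1 · 16 · 9 = 144.
144 mod 17 = 8, so 9^45 ≡ 8 (mod 17).

8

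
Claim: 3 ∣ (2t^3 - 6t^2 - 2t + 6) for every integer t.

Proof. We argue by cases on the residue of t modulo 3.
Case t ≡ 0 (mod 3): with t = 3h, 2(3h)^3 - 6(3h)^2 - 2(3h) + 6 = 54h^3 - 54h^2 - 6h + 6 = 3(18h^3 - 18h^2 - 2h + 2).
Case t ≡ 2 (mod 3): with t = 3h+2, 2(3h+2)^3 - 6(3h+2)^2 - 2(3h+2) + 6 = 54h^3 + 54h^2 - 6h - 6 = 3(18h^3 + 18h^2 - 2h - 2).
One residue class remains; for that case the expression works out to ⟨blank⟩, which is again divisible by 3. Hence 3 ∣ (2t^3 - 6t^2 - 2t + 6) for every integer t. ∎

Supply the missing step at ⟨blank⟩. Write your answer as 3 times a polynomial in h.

3(18h^3 - 8h)

The residues treated are {0, 2}, so the missing case is t ≡ 1 (mod 3); write t = 3h+1.
Then 2(3h+1)^3 - 6(3h+1)^2 - 2(3h+1) + 6 = 54h^3 - 24h = 3(18h^3 - 8h).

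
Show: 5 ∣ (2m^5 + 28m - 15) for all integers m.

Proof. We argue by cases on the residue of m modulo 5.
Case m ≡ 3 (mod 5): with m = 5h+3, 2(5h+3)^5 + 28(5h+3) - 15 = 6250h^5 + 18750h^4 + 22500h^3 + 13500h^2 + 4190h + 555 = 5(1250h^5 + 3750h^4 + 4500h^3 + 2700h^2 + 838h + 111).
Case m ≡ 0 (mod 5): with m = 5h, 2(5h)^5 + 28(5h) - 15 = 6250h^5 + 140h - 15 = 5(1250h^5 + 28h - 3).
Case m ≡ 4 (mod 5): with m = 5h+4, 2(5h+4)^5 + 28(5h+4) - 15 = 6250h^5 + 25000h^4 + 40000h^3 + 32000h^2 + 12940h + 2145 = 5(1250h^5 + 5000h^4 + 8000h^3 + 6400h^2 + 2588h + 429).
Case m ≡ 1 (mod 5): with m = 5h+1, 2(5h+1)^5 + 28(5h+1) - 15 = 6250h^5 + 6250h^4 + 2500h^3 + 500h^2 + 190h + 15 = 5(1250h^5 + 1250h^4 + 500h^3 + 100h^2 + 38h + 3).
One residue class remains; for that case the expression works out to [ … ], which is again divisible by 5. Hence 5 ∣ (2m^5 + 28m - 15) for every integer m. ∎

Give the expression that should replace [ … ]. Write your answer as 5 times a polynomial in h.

Only m ≡ 2 (mod 5) is unaccounted for. Put m = 5h+2:
2(5h+2)^5 + 28(5h+2) - 15 expands to 6250h^5 + 12500h^4 + 10000h^3 + 4000h^2 + 940h + 105,
and factoring out 5 leaves 5(1250h^5 + 2500h^4 + 2000h^3 + 800h^2 + 188h + 21).

5(1250h^5 + 2500h^4 + 2000h^3 + 800h^2 + 188h + 21)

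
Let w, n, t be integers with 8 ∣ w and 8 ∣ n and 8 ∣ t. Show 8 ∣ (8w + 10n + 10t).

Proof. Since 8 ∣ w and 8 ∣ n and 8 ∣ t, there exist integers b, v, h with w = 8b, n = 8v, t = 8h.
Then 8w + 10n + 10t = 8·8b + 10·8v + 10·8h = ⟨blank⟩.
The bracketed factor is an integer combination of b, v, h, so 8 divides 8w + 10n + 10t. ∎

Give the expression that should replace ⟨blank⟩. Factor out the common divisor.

8(8b + 10h + 10v)

Each term has a factor of 8: 8·8b + 10·8v + 10·8h = 8·(8b + 10h + 10v).
Since 8b + 10h + 10v is an integer, 8 ∣ (8w + 10n + 10t).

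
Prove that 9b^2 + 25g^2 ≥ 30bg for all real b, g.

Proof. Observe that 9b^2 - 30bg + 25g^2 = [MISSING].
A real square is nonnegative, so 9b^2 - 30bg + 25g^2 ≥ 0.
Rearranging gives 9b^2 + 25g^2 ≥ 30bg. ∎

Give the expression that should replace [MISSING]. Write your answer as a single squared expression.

The leading and trailing coefficients are 3^2 and 5^2, and 30 = 2·3·5, so the trinomial is (3b - 5g)^2.
Hence 9b^2 - 30bg + 25g^2 ≥ 0.

(3b - 5g)^2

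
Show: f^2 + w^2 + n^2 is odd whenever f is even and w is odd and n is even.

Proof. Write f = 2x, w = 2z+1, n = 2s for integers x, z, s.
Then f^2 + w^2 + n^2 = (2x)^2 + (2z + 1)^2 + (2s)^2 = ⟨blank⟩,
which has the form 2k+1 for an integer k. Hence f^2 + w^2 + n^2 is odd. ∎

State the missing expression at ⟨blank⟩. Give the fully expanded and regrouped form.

Expanding: (2x)^2 + (2z + 1)^2 + (2s)^2 = 4s^2 + 4x^2 + 4z^2 + 4z + 1.
Every term except the constant is even, so this is 2(2s^2 + 2x^2 + 2z^2 + 2z) + 1,
and 2s^2 + 2x^2 + 2z^2 + 2z ∈ ℤ gives the required form.

2(2s^2 + 2x^2 + 2z^2 + 2z) + 1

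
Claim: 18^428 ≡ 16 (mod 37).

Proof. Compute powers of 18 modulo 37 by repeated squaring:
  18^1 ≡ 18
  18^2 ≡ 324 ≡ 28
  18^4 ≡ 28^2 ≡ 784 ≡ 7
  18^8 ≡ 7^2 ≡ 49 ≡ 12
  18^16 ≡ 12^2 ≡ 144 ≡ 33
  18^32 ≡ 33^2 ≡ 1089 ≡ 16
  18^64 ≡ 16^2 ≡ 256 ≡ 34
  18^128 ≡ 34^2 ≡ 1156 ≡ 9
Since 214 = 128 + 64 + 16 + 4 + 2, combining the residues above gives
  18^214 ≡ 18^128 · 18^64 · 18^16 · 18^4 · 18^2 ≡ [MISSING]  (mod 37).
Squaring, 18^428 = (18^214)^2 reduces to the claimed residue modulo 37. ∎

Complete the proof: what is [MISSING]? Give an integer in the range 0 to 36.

Multiply the listed residues: 9 · 34 · 33 · 7 · 28 = 306 → 10098 → 70686 → 1979208.
Reducing modulo 37: 1979208 = 53492·37 + 4, so 18^214 ≡ 4.

4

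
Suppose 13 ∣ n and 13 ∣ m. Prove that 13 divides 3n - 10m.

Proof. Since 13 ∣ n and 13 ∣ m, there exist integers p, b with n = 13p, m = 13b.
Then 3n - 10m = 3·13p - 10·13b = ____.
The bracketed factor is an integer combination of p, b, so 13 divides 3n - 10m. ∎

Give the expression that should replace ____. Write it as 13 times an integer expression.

13(-10b + 3p)

Pull the common 13 out of every term: 3·13p - 10·13b = 13(-10b + 3p).
-10b + 3p is an integer, which exhibits the divisibility.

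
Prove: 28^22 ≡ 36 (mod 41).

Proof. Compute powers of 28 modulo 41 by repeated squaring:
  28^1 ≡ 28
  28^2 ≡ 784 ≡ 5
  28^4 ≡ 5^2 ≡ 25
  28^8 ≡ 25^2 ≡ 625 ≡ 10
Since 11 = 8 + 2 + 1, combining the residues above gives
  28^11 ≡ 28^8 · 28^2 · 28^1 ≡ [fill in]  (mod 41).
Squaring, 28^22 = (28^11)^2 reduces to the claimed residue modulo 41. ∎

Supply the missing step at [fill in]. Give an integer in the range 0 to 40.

6

28^8 · 28^2 · 28^1 ≡ 10 · 5 · 28 = 1400.
1400 mod 41 = 6, so 28^11 ≡ 6 (mod 41).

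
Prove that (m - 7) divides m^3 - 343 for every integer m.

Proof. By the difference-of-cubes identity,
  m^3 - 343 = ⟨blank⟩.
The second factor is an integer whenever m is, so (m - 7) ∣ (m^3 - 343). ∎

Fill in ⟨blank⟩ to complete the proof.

a^3 - b^3 = (a - b)(a^2 + ab + b^2). With a = m, b = 7:
m^3 - 343 = (m - 7)(m^2 + 7m + 49).

(m - 7)(m^2 + 7m + 49)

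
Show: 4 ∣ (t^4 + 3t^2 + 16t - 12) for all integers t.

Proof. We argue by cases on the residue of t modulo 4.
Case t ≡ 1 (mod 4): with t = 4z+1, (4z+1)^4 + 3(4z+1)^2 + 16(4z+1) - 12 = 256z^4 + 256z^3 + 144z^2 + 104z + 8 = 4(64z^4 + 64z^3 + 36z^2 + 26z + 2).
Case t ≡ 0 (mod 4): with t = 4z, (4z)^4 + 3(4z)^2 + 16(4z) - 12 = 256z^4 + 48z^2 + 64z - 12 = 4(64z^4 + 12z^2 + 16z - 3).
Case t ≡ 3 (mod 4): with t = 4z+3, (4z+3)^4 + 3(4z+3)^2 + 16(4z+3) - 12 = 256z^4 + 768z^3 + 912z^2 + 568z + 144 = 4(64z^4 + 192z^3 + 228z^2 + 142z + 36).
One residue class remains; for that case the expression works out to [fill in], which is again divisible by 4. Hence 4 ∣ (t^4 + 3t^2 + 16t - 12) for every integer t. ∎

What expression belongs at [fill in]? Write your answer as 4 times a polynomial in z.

Only t ≡ 2 (mod 4) is unaccounted for. Put t = 4z+2:
(4z+2)^4 + 3(4z+2)^2 + 16(4z+2) - 12 expands to 256z^4 + 512z^3 + 432z^2 + 240z + 48,
and factoring out 4 leaves 4(64z^4 + 128z^3 + 108z^2 + 60z + 12).

4(64z^4 + 128z^3 + 108z^2 + 60z + 12)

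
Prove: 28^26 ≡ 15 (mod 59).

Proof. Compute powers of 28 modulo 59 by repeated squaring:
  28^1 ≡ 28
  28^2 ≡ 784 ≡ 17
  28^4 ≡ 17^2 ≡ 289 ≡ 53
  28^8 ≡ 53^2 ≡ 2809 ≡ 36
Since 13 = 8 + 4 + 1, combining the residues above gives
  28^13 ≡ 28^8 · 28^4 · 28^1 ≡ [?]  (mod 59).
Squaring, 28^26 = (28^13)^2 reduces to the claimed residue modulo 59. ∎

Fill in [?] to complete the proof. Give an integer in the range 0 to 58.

28^8 · 28^4 · 28^1 ≡ 36 · 53 · 28 = 53424.
53424 mod 59 = 29, so 28^13 ≡ 29 (mod 59).

29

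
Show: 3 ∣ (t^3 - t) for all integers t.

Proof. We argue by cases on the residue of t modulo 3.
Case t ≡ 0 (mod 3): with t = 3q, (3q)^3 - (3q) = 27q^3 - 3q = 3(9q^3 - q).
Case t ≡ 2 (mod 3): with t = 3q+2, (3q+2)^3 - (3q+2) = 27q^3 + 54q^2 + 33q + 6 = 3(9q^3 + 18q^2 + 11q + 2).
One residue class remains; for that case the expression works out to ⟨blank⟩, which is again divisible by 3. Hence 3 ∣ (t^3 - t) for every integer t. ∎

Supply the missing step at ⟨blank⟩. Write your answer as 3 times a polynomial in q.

The residues treated are {0, 2}, so the missing case is t ≡ 1 (mod 3); write t = 3q+1.
Then (3q+1)^3 - (3q+1) = 27q^3 + 27q^2 + 6q = 3(9q^3 + 9q^2 + 2q).

3(9q^3 + 9q^2 + 2q)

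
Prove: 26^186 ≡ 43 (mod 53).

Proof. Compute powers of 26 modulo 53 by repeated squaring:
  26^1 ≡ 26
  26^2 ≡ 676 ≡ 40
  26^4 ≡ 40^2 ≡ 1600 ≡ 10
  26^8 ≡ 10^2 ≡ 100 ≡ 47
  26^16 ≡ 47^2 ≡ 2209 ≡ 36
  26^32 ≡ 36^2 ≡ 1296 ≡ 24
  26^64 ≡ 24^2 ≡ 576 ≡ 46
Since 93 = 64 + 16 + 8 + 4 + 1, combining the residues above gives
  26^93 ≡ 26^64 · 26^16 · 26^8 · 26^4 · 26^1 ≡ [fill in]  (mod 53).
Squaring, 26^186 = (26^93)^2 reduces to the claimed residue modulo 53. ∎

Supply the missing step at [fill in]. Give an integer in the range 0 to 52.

19

Multiply the listed residues: 46 · 36 · 47 · 10 · 26 = 1656 → 77832 → 778320 → 20236320.
Reducing modulo 53: 20236320 = 381817·53 + 19, so 26^93 ≡ 19.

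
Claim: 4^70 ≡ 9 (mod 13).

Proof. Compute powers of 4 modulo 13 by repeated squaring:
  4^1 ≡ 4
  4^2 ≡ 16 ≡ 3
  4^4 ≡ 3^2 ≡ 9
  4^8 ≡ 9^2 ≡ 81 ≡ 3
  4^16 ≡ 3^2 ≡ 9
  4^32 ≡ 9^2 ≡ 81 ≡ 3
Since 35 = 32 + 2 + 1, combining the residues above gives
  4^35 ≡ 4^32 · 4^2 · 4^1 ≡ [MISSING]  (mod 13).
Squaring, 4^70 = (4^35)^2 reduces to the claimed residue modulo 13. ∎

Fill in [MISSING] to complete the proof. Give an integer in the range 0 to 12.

Multiply the listed residues: 3 · 3 · 4 = 9 → 36.
Reducing modulo 13: 36 = 2·13 + 10, so 4^35 ≡ 10.

10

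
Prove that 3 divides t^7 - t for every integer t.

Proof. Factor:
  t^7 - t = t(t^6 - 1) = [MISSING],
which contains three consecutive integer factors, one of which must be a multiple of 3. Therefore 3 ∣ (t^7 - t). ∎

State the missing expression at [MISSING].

(t - 1)t(t + 1)(t^4 + t^2 + 1)

t^6 - 1 = (t^2 - 1)(t^4 + t^2 + 1), and t^2 - 1 = (t-1)(t+1).
So t(t^6 - 1) = (t - 1)t(t + 1)(t^4 + t^2 + 1).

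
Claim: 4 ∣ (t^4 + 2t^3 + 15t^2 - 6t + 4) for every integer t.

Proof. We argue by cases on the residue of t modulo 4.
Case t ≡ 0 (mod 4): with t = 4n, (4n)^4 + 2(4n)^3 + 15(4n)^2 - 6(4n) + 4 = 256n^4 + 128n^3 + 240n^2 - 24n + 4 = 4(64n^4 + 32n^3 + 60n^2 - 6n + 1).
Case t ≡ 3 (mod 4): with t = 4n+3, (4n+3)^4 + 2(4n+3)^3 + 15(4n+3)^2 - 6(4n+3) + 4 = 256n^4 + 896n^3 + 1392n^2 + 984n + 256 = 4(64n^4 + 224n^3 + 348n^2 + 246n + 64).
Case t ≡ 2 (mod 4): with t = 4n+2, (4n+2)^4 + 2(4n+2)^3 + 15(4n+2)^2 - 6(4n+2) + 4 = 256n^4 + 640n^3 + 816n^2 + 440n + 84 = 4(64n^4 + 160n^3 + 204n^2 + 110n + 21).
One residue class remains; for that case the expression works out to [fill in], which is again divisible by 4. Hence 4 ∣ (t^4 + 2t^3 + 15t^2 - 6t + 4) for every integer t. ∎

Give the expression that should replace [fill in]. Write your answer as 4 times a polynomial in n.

The residues treated are {0, 3, 2}, so the missing case is t ≡ 1 (mod 4); write t = 4n+1.
Then (4n+1)^4 + 2(4n+1)^3 + 15(4n+1)^2 - 6(4n+1) + 4 = 256n^4 + 384n^3 + 432n^2 + 136n + 16 = 4(64n^4 + 96n^3 + 108n^2 + 34n + 4).

4(64n^4 + 96n^3 + 108n^2 + 34n + 4)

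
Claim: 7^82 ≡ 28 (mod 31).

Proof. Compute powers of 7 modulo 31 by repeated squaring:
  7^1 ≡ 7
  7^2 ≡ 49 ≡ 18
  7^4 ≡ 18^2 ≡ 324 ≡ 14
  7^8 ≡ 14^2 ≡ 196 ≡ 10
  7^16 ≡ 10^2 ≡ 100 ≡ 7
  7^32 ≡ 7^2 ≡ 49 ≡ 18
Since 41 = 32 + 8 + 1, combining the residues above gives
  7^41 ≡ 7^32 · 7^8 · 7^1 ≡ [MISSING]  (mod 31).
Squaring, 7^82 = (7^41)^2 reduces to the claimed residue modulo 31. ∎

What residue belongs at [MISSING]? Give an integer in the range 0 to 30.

20

7^32 · 7^8 · 7^1 ≡ 18 · 10 · 7 = 1260.
1260 mod 31 = 20, so 7^41 ≡ 20 (mod 31).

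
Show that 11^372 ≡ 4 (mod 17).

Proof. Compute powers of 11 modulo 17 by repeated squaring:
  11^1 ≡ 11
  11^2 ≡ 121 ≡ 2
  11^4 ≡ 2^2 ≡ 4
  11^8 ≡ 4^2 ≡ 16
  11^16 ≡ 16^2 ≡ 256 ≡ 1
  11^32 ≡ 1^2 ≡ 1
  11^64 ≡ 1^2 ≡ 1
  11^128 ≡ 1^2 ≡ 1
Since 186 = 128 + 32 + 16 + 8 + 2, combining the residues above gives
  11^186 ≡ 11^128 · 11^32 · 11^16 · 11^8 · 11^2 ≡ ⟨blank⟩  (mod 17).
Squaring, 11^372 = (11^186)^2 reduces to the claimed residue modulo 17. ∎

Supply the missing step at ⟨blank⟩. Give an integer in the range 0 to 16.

11^128 · 11^32 · 11^16 · 11^8 · 11^2 ≡ 1 · 1 · 1 · 16 · 2 = 32.
32 mod 17 = 15, so 11^186 ≡ 15 (mod 17).

15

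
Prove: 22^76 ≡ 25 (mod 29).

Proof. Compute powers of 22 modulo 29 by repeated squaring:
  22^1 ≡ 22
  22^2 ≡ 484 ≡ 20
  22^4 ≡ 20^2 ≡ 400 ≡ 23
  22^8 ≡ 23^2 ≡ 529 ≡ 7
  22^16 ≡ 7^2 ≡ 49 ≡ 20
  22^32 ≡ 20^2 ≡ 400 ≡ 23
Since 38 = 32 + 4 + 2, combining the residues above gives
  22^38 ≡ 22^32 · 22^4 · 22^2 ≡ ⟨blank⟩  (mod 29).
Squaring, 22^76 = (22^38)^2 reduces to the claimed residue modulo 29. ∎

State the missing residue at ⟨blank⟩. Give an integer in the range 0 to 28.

22^32 · 22^4 · 22^2 ≡ 23 · 23 · 20 = 10580.
10580 mod 29 = 24, so 22^38 ≡ 24 (mod 29).

24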